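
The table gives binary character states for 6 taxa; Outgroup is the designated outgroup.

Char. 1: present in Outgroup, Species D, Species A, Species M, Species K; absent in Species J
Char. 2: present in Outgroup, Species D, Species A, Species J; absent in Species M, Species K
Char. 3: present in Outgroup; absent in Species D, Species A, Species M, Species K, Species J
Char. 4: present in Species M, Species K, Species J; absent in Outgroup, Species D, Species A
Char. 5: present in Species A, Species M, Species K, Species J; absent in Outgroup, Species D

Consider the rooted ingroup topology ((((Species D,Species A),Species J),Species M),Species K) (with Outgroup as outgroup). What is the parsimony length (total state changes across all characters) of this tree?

Map each character onto ((((Species D,Species A),Species J),Species M),Species K) (rooted by Outgroup) and count the minimum state changes it requires (Fitch parsimony):
Char. 1: 1; Char. 2: 2; Char. 3: 1; Char. 4: 2; Char. 5: 2.
Total tree length = 8.

8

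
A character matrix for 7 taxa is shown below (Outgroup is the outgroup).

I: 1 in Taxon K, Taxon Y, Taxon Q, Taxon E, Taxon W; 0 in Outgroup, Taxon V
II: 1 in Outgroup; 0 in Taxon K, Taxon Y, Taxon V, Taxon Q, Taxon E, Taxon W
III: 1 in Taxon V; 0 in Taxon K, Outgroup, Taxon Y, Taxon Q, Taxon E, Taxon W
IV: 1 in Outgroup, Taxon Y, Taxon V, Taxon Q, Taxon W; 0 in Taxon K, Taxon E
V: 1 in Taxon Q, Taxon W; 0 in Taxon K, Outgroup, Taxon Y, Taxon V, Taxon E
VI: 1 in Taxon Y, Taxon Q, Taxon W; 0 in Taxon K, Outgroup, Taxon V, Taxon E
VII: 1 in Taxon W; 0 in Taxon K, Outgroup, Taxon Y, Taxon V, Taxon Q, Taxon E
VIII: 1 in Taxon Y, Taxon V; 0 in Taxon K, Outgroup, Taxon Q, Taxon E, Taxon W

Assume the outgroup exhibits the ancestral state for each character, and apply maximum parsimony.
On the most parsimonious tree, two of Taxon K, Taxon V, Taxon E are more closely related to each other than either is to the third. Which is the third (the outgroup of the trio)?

Character polarity is set by the outgroup: the derived state is whichever differs from the outgroup's state, so for II, IV the derived state is '0', and for the remaining characters it is '1'.
Only Taxon E, Taxon K, Taxon Q, Taxon W, and Taxon Y show the derived state '1' for I, supporting them as a clade.
All ingroup taxa share the derived state '0' for II; it defines the ingroup but does not resolve relationships within it.
III: derived state '1' in Taxon V only — an autapomorphy, so it tells us nothing about relationships among taxa.
IV (derived state '0') is shared by Taxon E and Taxon K — a synapomorphy uniting that clade.
V (derived state '1') is shared by Taxon Q and Taxon W — a synapomorphy uniting that clade.
Only Taxon Q, Taxon W, and Taxon Y show the derived state '1' for VI, supporting them as a clade.
VII: derived state '1' in Taxon W only — an autapomorphy, so it tells us nothing about relationships among taxa.
VIII groups Taxon V and Taxon Y, which is incompatible with the clades supported by the remaining characters; treating it as convergent (homoplasy) costs fewer steps than any alternative tree.
Most parsimonious ingroup topology: (((Taxon E,Taxon K),(Taxon Y,(Taxon W,Taxon Q))),Taxon V).
Taxon K and Taxon E share a more recent common ancestor with each other than either does with Taxon V, so Taxon V is the least closely related of the three.

Taxon V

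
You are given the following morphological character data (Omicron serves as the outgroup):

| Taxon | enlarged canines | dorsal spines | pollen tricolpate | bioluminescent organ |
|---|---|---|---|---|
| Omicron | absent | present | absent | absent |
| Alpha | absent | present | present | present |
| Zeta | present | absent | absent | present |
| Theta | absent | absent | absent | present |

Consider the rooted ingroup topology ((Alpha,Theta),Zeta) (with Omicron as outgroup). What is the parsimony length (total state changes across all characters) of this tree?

Map each character onto ((Alpha,Theta),Zeta) (rooted by Omicron) and count the minimum state changes it requires (Fitch parsimony):
enlarged canines: 1; dorsal spines: 2; pollen tricolpate: 1; bioluminescent organ: 1.
Total tree length = 5.

5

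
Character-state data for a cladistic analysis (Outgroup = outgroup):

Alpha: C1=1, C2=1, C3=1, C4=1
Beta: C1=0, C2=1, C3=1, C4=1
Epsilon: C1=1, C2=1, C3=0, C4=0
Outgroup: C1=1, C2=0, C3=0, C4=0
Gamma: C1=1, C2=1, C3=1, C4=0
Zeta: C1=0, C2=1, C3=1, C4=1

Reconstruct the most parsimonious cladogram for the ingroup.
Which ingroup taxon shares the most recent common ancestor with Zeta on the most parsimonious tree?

Beta

Character polarity is set by the outgroup: the derived state is whichever differs from the outgroup's state, so for C1 the derived state is '0', and for the remaining characters it is '1'.
C1: derived state '0' in Beta and Zeta only — synapomorphy for {Beta, Zeta}.
All ingroup taxa share the derived state '1' for C2; it defines the ingroup but does not resolve relationships within it.
C3 (derived state '1') is shared by Alpha, Beta, Gamma, and Zeta — a synapomorphy uniting that clade.
Only Alpha, Beta, and Zeta show the derived state '1' for C4, supporting them as a clade.
Most parsimonious ingroup topology: (((Alpha,(Beta,Zeta)),Gamma),Epsilon).
Zeta and Beta form a cherry on this tree, so they are sister taxa.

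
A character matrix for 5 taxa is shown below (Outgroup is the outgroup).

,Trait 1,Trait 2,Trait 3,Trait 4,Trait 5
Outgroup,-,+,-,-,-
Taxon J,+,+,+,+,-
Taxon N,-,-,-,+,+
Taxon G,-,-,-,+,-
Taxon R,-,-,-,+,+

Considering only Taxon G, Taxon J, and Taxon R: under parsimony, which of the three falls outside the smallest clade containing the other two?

Character polarity is set by the outgroup: the derived state is whichever differs from the outgroup's state, so for Trait 2 the derived state is '-', and for the remaining characters it is '+'.
Trait 1: derived state '+' in Taxon J only — an autapomorphy, so it tells us nothing about relationships among taxa.
Only Taxon G, Taxon N, and Taxon R show the derived state '-' for Trait 2, supporting them as a clade.
Trait 3 (derived state '+') is unique to Taxon J (autapomorphy; uninformative for grouping).
Trait 4 (derived state '+') is shared by all ingroup taxa — unites the whole ingroup.
Trait 5 (derived state '+') is shared by Taxon N and Taxon R — a synapomorphy uniting that clade.
Most parsimonious ingroup topology: (Taxon J,((Taxon N,Taxon R),Taxon G)).
Taxon R and Taxon G share a more recent common ancestor with each other than either does with Taxon J, so Taxon J is the least closely related of the three.

Taxon J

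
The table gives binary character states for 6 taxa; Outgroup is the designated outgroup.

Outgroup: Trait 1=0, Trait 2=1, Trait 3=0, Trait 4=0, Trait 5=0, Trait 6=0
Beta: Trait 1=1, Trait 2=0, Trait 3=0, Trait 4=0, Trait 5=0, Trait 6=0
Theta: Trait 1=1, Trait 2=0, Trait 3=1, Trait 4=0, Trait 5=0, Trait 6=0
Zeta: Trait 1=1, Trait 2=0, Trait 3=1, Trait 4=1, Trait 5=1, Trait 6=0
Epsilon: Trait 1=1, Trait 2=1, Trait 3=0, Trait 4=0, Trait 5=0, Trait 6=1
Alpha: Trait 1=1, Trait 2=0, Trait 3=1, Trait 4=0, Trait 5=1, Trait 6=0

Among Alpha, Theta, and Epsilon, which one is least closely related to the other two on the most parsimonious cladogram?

Character polarity is set by the outgroup: the derived state is whichever differs from the outgroup's state, so for Trait 2 the derived state is '0', and for the remaining characters it is '1'.
All ingroup taxa share the derived state '1' for Trait 1; it defines the ingroup but does not resolve relationships within it.
Trait 2 (derived state '0') is shared by Alpha, Beta, Theta, and Zeta — a synapomorphy uniting that clade.
Trait 3 (derived state '1') is shared by Alpha, Theta, and Zeta — a synapomorphy uniting that clade.
Trait 4 (derived state '1') is unique to Zeta (autapomorphy; uninformative for grouping).
Trait 5: derived state '1' in Alpha and Zeta only — synapomorphy for {Alpha, Zeta}.
Trait 6 (derived state '1') is unique to Epsilon (autapomorphy; uninformative for grouping).
Most parsimonious ingroup topology: ((Beta,(Theta,(Zeta,Alpha))),Epsilon).
Theta and Alpha share a more recent common ancestor with each other than either does with Epsilon, so Epsilon is the least closely related of the three.

Epsilon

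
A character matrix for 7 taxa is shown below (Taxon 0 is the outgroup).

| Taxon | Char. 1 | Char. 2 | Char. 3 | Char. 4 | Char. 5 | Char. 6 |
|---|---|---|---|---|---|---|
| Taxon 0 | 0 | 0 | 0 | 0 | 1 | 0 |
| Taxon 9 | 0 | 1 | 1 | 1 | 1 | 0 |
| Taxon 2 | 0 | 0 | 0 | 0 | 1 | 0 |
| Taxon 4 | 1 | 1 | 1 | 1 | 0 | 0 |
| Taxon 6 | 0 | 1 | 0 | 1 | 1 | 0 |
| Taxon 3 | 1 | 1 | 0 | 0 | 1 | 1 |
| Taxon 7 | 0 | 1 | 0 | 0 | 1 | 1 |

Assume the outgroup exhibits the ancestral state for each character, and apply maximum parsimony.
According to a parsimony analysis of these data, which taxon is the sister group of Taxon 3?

Taxon 7

Character polarity is set by the outgroup: the derived state is whichever differs from the outgroup's state, so for Char. 5 the derived state is '0', and for the remaining characters it is '1'.
Char. 1 groups Taxon 3 and Taxon 4, which is incompatible with the clades supported by the remaining characters; treating it as convergent (homoplasy) costs fewer steps than any alternative tree.
Only Taxon 3, Taxon 4, Taxon 6, Taxon 7, and Taxon 9 show the derived state '1' for Char. 2, supporting them as a clade.
Char. 3 (derived state '1') is shared by Taxon 4 and Taxon 9 — a synapomorphy uniting that clade.
Only Taxon 4, Taxon 6, and Taxon 9 show the derived state '1' for Char. 4, supporting them as a clade.
Char. 5: derived state '0' in Taxon 4 only — an autapomorphy, so it tells us nothing about relationships among taxa.
Char. 6: derived state '1' in Taxon 3 and Taxon 7 only — synapomorphy for {Taxon 3, Taxon 7}.
Most parsimonious ingroup topology: ((((Taxon 9,Taxon 4),Taxon 6),(Taxon 3,Taxon 7)),Taxon 2).
Taxon 3 and Taxon 7 form a cherry on this tree, so they are sister taxa.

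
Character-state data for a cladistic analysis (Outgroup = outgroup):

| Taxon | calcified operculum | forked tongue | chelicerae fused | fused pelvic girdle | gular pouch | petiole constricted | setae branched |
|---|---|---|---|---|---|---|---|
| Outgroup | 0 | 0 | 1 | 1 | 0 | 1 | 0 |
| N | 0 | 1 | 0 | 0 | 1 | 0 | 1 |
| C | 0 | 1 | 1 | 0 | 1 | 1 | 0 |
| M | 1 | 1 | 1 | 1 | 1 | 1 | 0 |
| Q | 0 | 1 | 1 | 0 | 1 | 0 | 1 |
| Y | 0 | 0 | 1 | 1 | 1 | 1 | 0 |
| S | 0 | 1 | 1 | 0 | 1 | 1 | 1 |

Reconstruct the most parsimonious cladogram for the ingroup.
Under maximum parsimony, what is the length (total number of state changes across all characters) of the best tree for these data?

Character polarity is set by the outgroup: the derived state is whichever differs from the outgroup's state, so for chelicerae fused, fused pelvic girdle, petiole constricted the derived state is '0', and for the remaining characters it is '1'.
calcified operculum: derived state '1' in M only — an autapomorphy, so it tells us nothing about relationships among taxa.
Only C, M, N, Q, and S show the derived state '1' for forked tongue, supporting them as a clade.
chelicerae fused (derived state '0') is unique to N (autapomorphy; uninformative for grouping).
fused pelvic girdle (derived state '0') is shared by C, N, Q, and S — a synapomorphy uniting that clade.
All ingroup taxa share the derived state '1' for gular pouch; it defines the ingroup but does not resolve relationships within it.
petiole constricted (derived state '0') is shared by N and Q — a synapomorphy uniting that clade.
Only N, Q, and S show the derived state '1' for setae branched, supporting them as a clade.
Most parsimonious ingroup topology: (((((N,Q),S),C),M),Y).
Changes per character on this tree: calcified operculum: 1; forked tongue: 1; chelicerae fused: 1; fused pelvic girdle: 1; gular pouch: 1; petiole constricted: 1; setae branched: 1.
Total = 7.

7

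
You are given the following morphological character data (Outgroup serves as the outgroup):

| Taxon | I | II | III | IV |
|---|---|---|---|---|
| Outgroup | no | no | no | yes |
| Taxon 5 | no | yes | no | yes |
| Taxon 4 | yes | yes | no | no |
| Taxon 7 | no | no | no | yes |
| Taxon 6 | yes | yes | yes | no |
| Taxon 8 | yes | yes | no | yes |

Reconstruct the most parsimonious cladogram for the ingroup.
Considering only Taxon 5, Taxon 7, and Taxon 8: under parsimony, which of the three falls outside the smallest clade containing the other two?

Character polarity is set by the outgroup: the derived state is whichever differs from the outgroup's state, so for IV the derived state is 'no', and for the remaining characters it is 'yes'.
I: derived state 'yes' in Taxon 4, Taxon 6, and Taxon 8 only — synapomorphy for {Taxon 4, Taxon 6, Taxon 8}.
II (derived state 'yes') is shared by Taxon 4, Taxon 5, Taxon 6, and Taxon 8 — a synapomorphy uniting that clade.
III (derived state 'yes') is unique to Taxon 6 (autapomorphy; uninformative for grouping).
IV (derived state 'no') is shared by Taxon 4 and Taxon 6 — a synapomorphy uniting that clade.
Most parsimonious ingroup topology: ((Taxon 5,((Taxon 4,Taxon 6),Taxon 8)),Taxon 7).
Taxon 5 and Taxon 8 share a more recent common ancestor with each other than either does with Taxon 7, so Taxon 7 is the least closely related of the three.

Taxon 7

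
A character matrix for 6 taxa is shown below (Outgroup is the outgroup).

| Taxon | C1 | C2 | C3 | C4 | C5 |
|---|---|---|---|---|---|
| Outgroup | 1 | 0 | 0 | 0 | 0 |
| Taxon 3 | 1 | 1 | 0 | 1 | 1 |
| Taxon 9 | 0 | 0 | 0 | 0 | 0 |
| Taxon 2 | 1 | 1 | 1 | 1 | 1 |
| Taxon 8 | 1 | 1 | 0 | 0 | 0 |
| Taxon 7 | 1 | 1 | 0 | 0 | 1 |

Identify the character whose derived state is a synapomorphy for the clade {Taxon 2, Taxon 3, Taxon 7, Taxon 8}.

C2

Character polarity is set by the outgroup: the derived state is whichever differs from the outgroup's state, so for C1 the derived state is '0', and for the remaining characters it is '1'.
C1 (derived state '0') is unique to Taxon 9 (autapomorphy; uninformative for grouping).
Only Taxon 2, Taxon 3, Taxon 7, and Taxon 8 show the derived state '1' for C2, supporting them as a clade.
C3 (derived state '1') is unique to Taxon 2 (autapomorphy; uninformative for grouping).
C4 (derived state '1') is shared by Taxon 2 and Taxon 3 — a synapomorphy uniting that clade.
C5: derived state '1' in Taxon 2, Taxon 3, and Taxon 7 only — synapomorphy for {Taxon 2, Taxon 3, Taxon 7}.
Most parsimonious ingroup topology: (((Taxon 7,(Taxon 2,Taxon 3)),Taxon 8),Taxon 9).
The clade {Taxon 2, Taxon 3, Taxon 7, Taxon 8} is supported by C2: its derived state '1' occurs in exactly those taxa and in no other taxon (including the outgroup).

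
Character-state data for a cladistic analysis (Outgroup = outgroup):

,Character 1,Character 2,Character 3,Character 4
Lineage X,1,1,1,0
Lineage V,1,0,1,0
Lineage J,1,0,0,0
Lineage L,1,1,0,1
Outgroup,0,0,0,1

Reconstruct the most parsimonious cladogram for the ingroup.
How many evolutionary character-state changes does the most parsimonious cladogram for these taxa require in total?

5

Character polarity is set by the outgroup: the derived state is whichever differs from the outgroup's state, so for Character 4 the derived state is '0', and for the remaining characters it is '1'.
All ingroup taxa share the derived state '1' for Character 1; it defines the ingroup but does not resolve relationships within it.
Character 2 groups Lineage L and Lineage X, which is incompatible with the clades supported by the remaining characters; treating it as convergent (homoplasy) costs fewer steps than any alternative tree.
Character 3 (derived state '1') is shared by Lineage V and Lineage X — a synapomorphy uniting that clade.
Only Lineage J, Lineage V, and Lineage X show the derived state '0' for Character 4, supporting them as a clade.
Most parsimonious ingroup topology: ((Lineage J,(Lineage V,Lineage X)),Lineage L).
Changes per character on this tree: Character 1: 1; Character 2: 2; Character 3: 1; Character 4: 1.
Total = 5.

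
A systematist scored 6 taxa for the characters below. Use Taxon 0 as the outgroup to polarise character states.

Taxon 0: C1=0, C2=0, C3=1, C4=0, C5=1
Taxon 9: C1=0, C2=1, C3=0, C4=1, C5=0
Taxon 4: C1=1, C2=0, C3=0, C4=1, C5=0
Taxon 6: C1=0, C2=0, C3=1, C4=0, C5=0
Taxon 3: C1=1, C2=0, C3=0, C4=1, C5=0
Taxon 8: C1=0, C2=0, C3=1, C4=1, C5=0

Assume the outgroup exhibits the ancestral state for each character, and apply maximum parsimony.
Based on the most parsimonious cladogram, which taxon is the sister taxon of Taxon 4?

Taxon 3

Character polarity is set by the outgroup: the derived state is whichever differs from the outgroup's state, so for C3, C5 the derived state is '0', and for the remaining characters it is '1'.
Only Taxon 3 and Taxon 4 show the derived state '1' for C1, supporting them as a clade.
C2 (derived state '1') is unique to Taxon 9 (autapomorphy; uninformative for grouping).
Only Taxon 3, Taxon 4, and Taxon 9 show the derived state '0' for C3, supporting them as a clade.
Only Taxon 3, Taxon 4, Taxon 8, and Taxon 9 show the derived state '1' for C4, supporting them as a clade.
C5 (derived state '0') is shared by all ingroup taxa — unites the whole ingroup.
Most parsimonious ingroup topology: (((Taxon 9,(Taxon 4,Taxon 3)),Taxon 8),Taxon 6).
Taxon 4 and Taxon 3 form a cherry on this tree, so they are sister taxa.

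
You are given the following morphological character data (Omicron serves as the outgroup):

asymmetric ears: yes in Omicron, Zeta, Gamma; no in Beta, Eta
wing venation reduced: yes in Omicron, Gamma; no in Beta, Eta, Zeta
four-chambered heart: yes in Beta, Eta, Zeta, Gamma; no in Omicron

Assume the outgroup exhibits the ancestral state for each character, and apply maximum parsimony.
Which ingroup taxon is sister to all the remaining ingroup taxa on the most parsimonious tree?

Character polarity is set by the outgroup: the derived state is whichever differs from the outgroup's state, so for asymmetric ears, wing venation reduced the derived state is 'no', and for the remaining characters it is 'yes'.
Only Beta and Eta show the derived state 'no' for asymmetric ears, supporting them as a clade.
wing venation reduced (derived state 'no') is shared by Beta, Eta, and Zeta — a synapomorphy uniting that clade.
four-chambered heart (derived state 'yes') is shared by all ingroup taxa — unites the whole ingroup.
Most parsimonious ingroup topology: (((Beta,Eta),Zeta),Gamma).
Gamma is sister to the clade containing all other ingroup taxa, so it is the earliest-diverging (most basal) ingroup lineage.

Gamma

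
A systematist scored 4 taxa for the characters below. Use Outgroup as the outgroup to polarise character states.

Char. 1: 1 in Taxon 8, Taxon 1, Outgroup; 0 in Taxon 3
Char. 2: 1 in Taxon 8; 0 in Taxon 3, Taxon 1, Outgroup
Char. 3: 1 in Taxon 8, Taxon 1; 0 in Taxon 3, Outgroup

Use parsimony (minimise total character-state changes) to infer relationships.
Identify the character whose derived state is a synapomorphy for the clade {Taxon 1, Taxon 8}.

Char. 3

Character polarity is set by the outgroup: the derived state is whichever differs from the outgroup's state, so for Char. 1 the derived state is '0', and for the remaining characters it is '1'.
Char. 1: derived state '0' in Taxon 3 only — an autapomorphy, so it tells us nothing about relationships among taxa.
Char. 2: derived state '1' in Taxon 8 only — an autapomorphy, so it tells us nothing about relationships among taxa.
Only Taxon 1 and Taxon 8 show the derived state '1' for Char. 3, supporting them as a clade.
Most parsimonious ingroup topology: ((Taxon 8,Taxon 1),Taxon 3).
The clade {Taxon 1, Taxon 8} is supported by Char. 3: its derived state '1' occurs in exactly those taxa and in no other taxon (including the outgroup).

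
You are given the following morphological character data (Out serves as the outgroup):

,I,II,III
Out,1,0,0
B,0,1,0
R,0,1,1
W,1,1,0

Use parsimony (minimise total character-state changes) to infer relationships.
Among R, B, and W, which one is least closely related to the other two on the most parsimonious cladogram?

Character polarity is set by the outgroup: the derived state is whichever differs from the outgroup's state, so for I the derived state is '0', and for the remaining characters it is '1'.
I (derived state '0') is shared by B and R — a synapomorphy uniting that clade.
II (derived state '1') is shared by all ingroup taxa — unites the whole ingroup.
III (derived state '1') is unique to R (autapomorphy; uninformative for grouping).
Most parsimonious ingroup topology: ((B,R),W).
B and R share a more recent common ancestor with each other than either does with W, so W is the least closely related of the three.

W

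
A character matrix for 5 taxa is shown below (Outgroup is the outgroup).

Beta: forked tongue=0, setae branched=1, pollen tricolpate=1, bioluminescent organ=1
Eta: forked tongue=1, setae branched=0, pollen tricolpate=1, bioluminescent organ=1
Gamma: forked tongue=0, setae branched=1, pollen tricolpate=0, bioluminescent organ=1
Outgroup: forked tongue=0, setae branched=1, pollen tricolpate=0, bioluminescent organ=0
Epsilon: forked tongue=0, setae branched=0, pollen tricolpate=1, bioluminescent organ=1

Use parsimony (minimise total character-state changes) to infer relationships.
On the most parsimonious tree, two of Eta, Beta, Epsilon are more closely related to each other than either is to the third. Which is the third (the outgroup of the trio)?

Character polarity is set by the outgroup: the derived state is whichever differs from the outgroup's state, so for setae branched the derived state is '0', and for the remaining characters it is '1'.
forked tongue: derived state '1' in Eta only — an autapomorphy, so it tells us nothing about relationships among taxa.
setae branched (derived state '0') is shared by Epsilon and Eta — a synapomorphy uniting that clade.
Only Beta, Epsilon, and Eta show the derived state '1' for pollen tricolpate, supporting them as a clade.
All ingroup taxa share the derived state '1' for bioluminescent organ; it defines the ingroup but does not resolve relationships within it.
Most parsimonious ingroup topology: ((Beta,(Epsilon,Eta)),Gamma).
Epsilon and Eta share a more recent common ancestor with each other than either does with Beta, so Beta is the least closely related of the three.

Beta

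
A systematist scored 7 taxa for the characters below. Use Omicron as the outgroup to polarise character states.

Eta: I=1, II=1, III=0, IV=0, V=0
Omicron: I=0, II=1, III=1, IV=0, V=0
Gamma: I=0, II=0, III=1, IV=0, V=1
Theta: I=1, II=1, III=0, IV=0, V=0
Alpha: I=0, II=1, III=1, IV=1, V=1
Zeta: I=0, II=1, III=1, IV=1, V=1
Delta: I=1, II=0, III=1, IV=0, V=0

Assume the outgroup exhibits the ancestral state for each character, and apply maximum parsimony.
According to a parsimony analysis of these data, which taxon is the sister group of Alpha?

Zeta

Character polarity is set by the outgroup: the derived state is whichever differs from the outgroup's state, so for II, III the derived state is '0', and for the remaining characters it is '1'.
I: derived state '1' in Delta, Eta, and Theta only — synapomorphy for {Delta, Eta, Theta}.
II groups Delta and Gamma, which is incompatible with the clades supported by the remaining characters; treating it as convergent (homoplasy) costs fewer steps than any alternative tree.
III (derived state '0') is shared by Eta and Theta — a synapomorphy uniting that clade.
Only Alpha and Zeta show the derived state '1' for IV, supporting them as a clade.
V (derived state '1') is shared by Alpha, Gamma, and Zeta — a synapomorphy uniting that clade.
Most parsimonious ingroup topology: ((Delta,(Eta,Theta)),((Zeta,Alpha),Gamma)).
Alpha and Zeta form a cherry on this tree, so they are sister taxa.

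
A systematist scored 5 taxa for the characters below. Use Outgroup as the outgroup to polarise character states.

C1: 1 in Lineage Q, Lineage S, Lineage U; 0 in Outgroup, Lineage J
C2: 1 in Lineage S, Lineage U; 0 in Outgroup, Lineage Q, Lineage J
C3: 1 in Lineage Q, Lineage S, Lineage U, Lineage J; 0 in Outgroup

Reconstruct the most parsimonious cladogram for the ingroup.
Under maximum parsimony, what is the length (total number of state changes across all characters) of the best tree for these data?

3

The outgroup has state '0' for every character, so '1' is the derived state throughout.
C1 (derived state '1') is shared by Lineage Q, Lineage S, and Lineage U — a synapomorphy uniting that clade.
Only Lineage S and Lineage U show the derived state '1' for C2, supporting them as a clade.
All ingroup taxa share the derived state '1' for C3; it defines the ingroup but does not resolve relationships within it.
Most parsimonious ingroup topology: ((Lineage Q,(Lineage S,Lineage U)),Lineage J).
Changes per character on this tree: C1: 1; C2: 1; C3: 1.
Total = 3.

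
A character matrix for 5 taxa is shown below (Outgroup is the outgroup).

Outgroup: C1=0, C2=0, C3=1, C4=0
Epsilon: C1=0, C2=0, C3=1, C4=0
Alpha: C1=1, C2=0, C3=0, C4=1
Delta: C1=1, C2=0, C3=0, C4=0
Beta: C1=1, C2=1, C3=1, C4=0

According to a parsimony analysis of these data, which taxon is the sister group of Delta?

Alpha

Character polarity is set by the outgroup: the derived state is whichever differs from the outgroup's state, so for C3 the derived state is '0', and for the remaining characters it is '1'.
C1 (derived state '1') is shared by Alpha, Beta, and Delta — a synapomorphy uniting that clade.
C2 (derived state '1') is unique to Beta (autapomorphy; uninformative for grouping).
Only Alpha and Delta show the derived state '0' for C3, supporting them as a clade.
C4 (derived state '1') is unique to Alpha (autapomorphy; uninformative for grouping).
Most parsimonious ingroup topology: (Epsilon,((Alpha,Delta),Beta)).
Delta and Alpha form a cherry on this tree, so they are sister taxa.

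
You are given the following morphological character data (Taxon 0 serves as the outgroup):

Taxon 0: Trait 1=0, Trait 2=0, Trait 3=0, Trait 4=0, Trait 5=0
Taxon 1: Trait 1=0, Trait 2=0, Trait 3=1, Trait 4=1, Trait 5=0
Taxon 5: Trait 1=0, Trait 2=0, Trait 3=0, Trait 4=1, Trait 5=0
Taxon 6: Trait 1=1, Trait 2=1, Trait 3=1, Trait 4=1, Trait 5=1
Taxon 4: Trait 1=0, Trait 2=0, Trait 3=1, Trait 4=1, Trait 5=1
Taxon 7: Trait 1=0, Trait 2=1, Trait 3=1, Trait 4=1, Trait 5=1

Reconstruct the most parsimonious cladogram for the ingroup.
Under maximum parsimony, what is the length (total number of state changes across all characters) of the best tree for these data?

The outgroup has state '0' for every character, so '1' is the derived state throughout.
Trait 1 (derived state '1') is unique to Taxon 6 (autapomorphy; uninformative for grouping).
Only Taxon 6 and Taxon 7 show the derived state '1' for Trait 2, supporting them as a clade.
Trait 3 (derived state '1') is shared by Taxon 1, Taxon 4, Taxon 6, and Taxon 7 — a synapomorphy uniting that clade.
Trait 4 (derived state '1') is shared by all ingroup taxa — unites the whole ingroup.
Trait 5: derived state '1' in Taxon 4, Taxon 6, and Taxon 7 only — synapomorphy for {Taxon 4, Taxon 6, Taxon 7}.
Most parsimonious ingroup topology: ((Taxon 1,((Taxon 6,Taxon 7),Taxon 4)),Taxon 5).
Changes per character on this tree: Trait 1: 1; Trait 2: 1; Trait 3: 1; Trait 4: 1; Trait 5: 1.
Total = 5.

5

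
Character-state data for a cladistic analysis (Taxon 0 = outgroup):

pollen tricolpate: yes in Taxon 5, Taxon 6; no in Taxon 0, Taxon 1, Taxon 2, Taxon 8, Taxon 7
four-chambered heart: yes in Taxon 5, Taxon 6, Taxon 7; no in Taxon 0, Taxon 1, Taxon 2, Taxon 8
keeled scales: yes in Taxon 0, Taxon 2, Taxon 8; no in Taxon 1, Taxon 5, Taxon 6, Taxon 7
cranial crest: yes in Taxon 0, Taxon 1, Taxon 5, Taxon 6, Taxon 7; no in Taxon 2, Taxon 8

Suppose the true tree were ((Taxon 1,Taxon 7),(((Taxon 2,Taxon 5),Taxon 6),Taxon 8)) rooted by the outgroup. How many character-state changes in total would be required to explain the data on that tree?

Map each character onto ((Taxon 1,Taxon 7),(((Taxon 2,Taxon 5),Taxon 6),Taxon 8)) (rooted by Taxon 0) and count the minimum state changes it requires (Fitch parsimony):
pollen tricolpate: 2; four-chambered heart: 3; keeled scales: 3; cranial crest: 2.
Total tree length = 10.

10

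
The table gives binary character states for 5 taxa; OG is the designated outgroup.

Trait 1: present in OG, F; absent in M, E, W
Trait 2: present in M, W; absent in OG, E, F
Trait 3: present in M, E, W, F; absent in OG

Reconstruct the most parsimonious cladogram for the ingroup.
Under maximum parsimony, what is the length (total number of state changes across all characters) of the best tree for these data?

3

Character polarity is set by the outgroup: the derived state is whichever differs from the outgroup's state, so for Trait 1 the derived state is 'absent', and for the remaining characters it is 'present'.
Trait 1 (derived state 'absent') is shared by E, M, and W — a synapomorphy uniting that clade.
Trait 2: derived state 'present' in M and W only — synapomorphy for {M, W}.
All ingroup taxa share the derived state 'present' for Trait 3; it defines the ingroup but does not resolve relationships within it.
Most parsimonious ingroup topology: (((M,W),E),F).
Changes per character on this tree: Trait 1: 1; Trait 2: 1; Trait 3: 1.
Total = 3.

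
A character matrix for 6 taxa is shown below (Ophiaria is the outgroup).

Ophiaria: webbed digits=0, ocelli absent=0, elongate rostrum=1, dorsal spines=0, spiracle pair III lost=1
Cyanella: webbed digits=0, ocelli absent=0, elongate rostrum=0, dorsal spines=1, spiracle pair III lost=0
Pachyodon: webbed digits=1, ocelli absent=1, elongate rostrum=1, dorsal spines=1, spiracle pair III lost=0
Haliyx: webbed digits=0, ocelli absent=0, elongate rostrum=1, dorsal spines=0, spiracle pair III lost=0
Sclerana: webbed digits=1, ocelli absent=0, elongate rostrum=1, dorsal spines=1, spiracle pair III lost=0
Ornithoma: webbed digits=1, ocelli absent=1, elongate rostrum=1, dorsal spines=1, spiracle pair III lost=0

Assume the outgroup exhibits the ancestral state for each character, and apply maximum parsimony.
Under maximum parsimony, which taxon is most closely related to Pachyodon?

Character polarity is set by the outgroup: the derived state is whichever differs from the outgroup's state, so for elongate rostrum, spiracle pair III lost the derived state is '0', and for the remaining characters it is '1'.
webbed digits: derived state '1' in Ornithoma, Pachyodon, and Sclerana only — synapomorphy for {Ornithoma, Pachyodon, Sclerana}.
Only Ornithoma and Pachyodon show the derived state '1' for ocelli absent, supporting them as a clade.
elongate rostrum: derived state '0' in Cyanella only — an autapomorphy, so it tells us nothing about relationships among taxa.
Only Cyanella, Ornithoma, Pachyodon, and Sclerana show the derived state '1' for dorsal spines, supporting them as a clade.
spiracle pair III lost (derived state '0') is shared by all ingroup taxa — unites the whole ingroup.
Most parsimonious ingroup topology: ((Cyanella,((Pachyodon,Ornithoma),Sclerana)),Haliyx).
Pachyodon and Ornithoma form a cherry on this tree, so they are sister taxa.

Ornithoma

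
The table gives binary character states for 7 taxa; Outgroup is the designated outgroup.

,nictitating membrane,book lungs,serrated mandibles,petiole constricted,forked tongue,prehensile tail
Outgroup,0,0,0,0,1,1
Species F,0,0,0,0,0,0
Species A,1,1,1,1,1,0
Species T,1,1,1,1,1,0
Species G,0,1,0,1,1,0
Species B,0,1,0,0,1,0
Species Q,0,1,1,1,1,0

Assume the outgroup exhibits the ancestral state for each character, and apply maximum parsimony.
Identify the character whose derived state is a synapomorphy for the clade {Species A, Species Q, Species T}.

Character polarity is set by the outgroup: the derived state is whichever differs from the outgroup's state, so for forked tongue, prehensile tail the derived state is '0', and for the remaining characters it is '1'.
Only Species A and Species T show the derived state '1' for nictitating membrane, supporting them as a clade.
book lungs: derived state '1' in Species A, Species B, Species G, Species Q, and Species T only — synapomorphy for {Species A, Species B, Species G, Species Q, Species T}.
serrated mandibles: derived state '1' in Species A, Species Q, and Species T only — synapomorphy for {Species A, Species Q, Species T}.
Only Species A, Species G, Species Q, and Species T show the derived state '1' for petiole constricted, supporting them as a clade.
forked tongue (derived state '0') is unique to Species F (autapomorphy; uninformative for grouping).
All ingroup taxa share the derived state '0' for prehensile tail; it defines the ingroup but does not resolve relationships within it.
Most parsimonious ingroup topology: (Species F,((((Species A,Species T),Species Q),Species G),Species B)).
The clade {Species A, Species Q, Species T} is supported by serrated mandibles: its derived state '1' occurs in exactly those taxa and in no other taxon (including the outgroup).

serrated mandibles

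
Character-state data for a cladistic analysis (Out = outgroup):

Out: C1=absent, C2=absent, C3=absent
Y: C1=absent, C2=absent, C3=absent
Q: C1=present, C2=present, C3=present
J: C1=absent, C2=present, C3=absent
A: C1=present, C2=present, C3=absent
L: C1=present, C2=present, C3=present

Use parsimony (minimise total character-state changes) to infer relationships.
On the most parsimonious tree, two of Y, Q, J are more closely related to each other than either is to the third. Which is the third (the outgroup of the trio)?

Y

The outgroup has state 'absent' for every character, so 'present' is the derived state throughout.
C1: derived state 'present' in A, L, and Q only — synapomorphy for {A, L, Q}.
C2 (derived state 'present') is shared by A, J, L, and Q — a synapomorphy uniting that clade.
Only L and Q show the derived state 'present' for C3, supporting them as a clade.
Most parsimonious ingroup topology: (Y,(((Q,L),A),J)).
Q and J share a more recent common ancestor with each other than either does with Y, so Y is the least closely related of the three.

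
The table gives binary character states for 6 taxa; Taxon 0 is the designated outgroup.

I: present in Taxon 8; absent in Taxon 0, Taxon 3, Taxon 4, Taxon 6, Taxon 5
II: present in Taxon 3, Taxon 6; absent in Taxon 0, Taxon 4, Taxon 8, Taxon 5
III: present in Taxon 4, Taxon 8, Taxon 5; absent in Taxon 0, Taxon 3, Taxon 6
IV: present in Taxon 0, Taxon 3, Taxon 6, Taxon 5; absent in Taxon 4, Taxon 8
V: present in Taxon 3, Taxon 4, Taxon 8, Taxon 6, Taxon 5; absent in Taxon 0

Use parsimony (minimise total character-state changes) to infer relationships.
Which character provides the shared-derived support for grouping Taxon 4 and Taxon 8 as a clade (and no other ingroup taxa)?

Character polarity is set by the outgroup: the derived state is whichever differs from the outgroup's state, so for IV the derived state is 'absent', and for the remaining characters it is 'present'.
I: derived state 'present' in Taxon 8 only — an autapomorphy, so it tells us nothing about relationships among taxa.
Only Taxon 3 and Taxon 6 show the derived state 'present' for II, supporting them as a clade.
III: derived state 'present' in Taxon 4, Taxon 5, and Taxon 8 only — synapomorphy for {Taxon 4, Taxon 5, Taxon 8}.
Only Taxon 4 and Taxon 8 show the derived state 'absent' for IV, supporting them as a clade.
V (derived state 'present') is shared by all ingroup taxa — unites the whole ingroup.
Most parsimonious ingroup topology: ((Taxon 3,Taxon 6),((Taxon 4,Taxon 8),Taxon 5)).
The clade {Taxon 4, Taxon 8} is supported by IV: its derived state 'absent' occurs in exactly those taxa and in no other taxon (including the outgroup).

IV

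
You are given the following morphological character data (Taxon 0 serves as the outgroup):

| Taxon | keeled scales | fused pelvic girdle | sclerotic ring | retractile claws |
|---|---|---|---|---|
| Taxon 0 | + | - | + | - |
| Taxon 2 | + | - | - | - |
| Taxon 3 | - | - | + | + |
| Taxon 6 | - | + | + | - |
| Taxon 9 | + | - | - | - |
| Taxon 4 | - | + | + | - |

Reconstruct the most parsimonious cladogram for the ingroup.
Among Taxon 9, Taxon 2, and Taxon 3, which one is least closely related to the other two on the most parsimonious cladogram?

Taxon 3

Character polarity is set by the outgroup: the derived state is whichever differs from the outgroup's state, so for keeled scales, sclerotic ring the derived state is '-', and for the remaining characters it is '+'.
keeled scales: derived state '-' in Taxon 3, Taxon 4, and Taxon 6 only — synapomorphy for {Taxon 3, Taxon 4, Taxon 6}.
fused pelvic girdle (derived state '+') is shared by Taxon 4 and Taxon 6 — a synapomorphy uniting that clade.
Only Taxon 2 and Taxon 9 show the derived state '-' for sclerotic ring, supporting them as a clade.
retractile claws: derived state '+' in Taxon 3 only — an autapomorphy, so it tells us nothing about relationships among taxa.
Most parsimonious ingroup topology: ((Taxon 2,Taxon 9),(Taxon 3,(Taxon 6,Taxon 4))).
Taxon 2 and Taxon 9 share a more recent common ancestor with each other than either does with Taxon 3, so Taxon 3 is the least closely related of the three.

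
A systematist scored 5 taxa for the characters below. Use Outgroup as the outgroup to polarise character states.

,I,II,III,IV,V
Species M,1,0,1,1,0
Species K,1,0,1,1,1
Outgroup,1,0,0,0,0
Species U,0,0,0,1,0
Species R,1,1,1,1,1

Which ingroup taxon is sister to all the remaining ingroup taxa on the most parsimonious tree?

Character polarity is set by the outgroup: the derived state is whichever differs from the outgroup's state, so for I the derived state is '0', and for the remaining characters it is '1'.
I (derived state '0') is unique to Species U (autapomorphy; uninformative for grouping).
II (derived state '1') is unique to Species R (autapomorphy; uninformative for grouping).
III: derived state '1' in Species K, Species M, and Species R only — synapomorphy for {Species K, Species M, Species R}.
All ingroup taxa share the derived state '1' for IV; it defines the ingroup but does not resolve relationships within it.
Only Species K and Species R show the derived state '1' for V, supporting them as a clade.
Most parsimonious ingroup topology: (((Species K,Species R),Species M),Species U).
Species U is sister to the clade containing all other ingroup taxa, so it is the earliest-diverging (most basal) ingroup lineage.

Species U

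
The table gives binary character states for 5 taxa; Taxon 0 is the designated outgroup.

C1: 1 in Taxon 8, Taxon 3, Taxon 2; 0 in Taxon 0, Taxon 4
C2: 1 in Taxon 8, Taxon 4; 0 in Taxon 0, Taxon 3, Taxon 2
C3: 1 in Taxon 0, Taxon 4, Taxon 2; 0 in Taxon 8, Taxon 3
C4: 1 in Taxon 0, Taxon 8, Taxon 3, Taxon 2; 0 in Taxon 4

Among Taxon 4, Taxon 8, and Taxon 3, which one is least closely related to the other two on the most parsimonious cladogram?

Taxon 4

Character polarity is set by the outgroup: the derived state is whichever differs from the outgroup's state, so for C3, C4 the derived state is '0', and for the remaining characters it is '1'.
Only Taxon 2, Taxon 3, and Taxon 8 show the derived state '1' for C1, supporting them as a clade.
C2 groups Taxon 4 and Taxon 8, which is incompatible with the clades supported by the remaining characters; treating it as convergent (homoplasy) costs fewer steps than any alternative tree.
C3: derived state '0' in Taxon 3 and Taxon 8 only — synapomorphy for {Taxon 3, Taxon 8}.
C4: derived state '0' in Taxon 4 only — an autapomorphy, so it tells us nothing about relationships among taxa.
Most parsimonious ingroup topology: (((Taxon 8,Taxon 3),Taxon 2),Taxon 4).
Taxon 3 and Taxon 8 share a more recent common ancestor with each other than either does with Taxon 4, so Taxon 4 is the least closely related of the three.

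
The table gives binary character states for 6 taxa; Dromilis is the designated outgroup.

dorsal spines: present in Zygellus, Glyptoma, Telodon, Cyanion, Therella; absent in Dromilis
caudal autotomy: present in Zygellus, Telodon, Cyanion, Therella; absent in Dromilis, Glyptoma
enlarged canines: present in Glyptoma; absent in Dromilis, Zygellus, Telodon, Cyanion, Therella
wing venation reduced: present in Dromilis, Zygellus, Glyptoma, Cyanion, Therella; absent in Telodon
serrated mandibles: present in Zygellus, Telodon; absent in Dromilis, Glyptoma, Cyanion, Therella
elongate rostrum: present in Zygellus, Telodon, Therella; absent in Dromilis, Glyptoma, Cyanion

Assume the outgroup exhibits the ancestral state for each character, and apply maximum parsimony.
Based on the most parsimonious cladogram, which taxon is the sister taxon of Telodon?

Character polarity is set by the outgroup: the derived state is whichever differs from the outgroup's state, so for wing venation reduced the derived state is 'absent', and for the remaining characters it is 'present'.
All ingroup taxa share the derived state 'present' for dorsal spines; it defines the ingroup but does not resolve relationships within it.
caudal autotomy (derived state 'present') is shared by Cyanion, Telodon, Therella, and Zygellus — a synapomorphy uniting that clade.
enlarged canines (derived state 'present') is unique to Glyptoma (autapomorphy; uninformative for grouping).
wing venation reduced: derived state 'absent' in Telodon only — an autapomorphy, so it tells us nothing about relationships among taxa.
serrated mandibles: derived state 'present' in Telodon and Zygellus only — synapomorphy for {Telodon, Zygellus}.
Only Telodon, Therella, and Zygellus show the derived state 'present' for elongate rostrum, supporting them as a clade.
Most parsimonious ingroup topology: ((((Zygellus,Telodon),Therella),Cyanion),Glyptoma).
Telodon and Zygellus form a cherry on this tree, so they are sister taxa.

Zygellus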